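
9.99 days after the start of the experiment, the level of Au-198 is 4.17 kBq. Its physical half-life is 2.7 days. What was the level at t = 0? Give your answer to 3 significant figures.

Number of half-lives elapsed: n = 9.99/2.7 ≈ 3.7.
A₀ = A × 2^n = 4.17 × 2^3.7 = 4.17 × 12.996 ≈ 54.193 kBq.

54.2 kBq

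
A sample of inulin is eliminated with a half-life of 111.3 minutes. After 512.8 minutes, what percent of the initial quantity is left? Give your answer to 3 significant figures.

4.10%

n = 512.8/111.3 ≈ 4.6074 half-lives.
Fraction remaining = (1/2)^4.6074 ≈ 0.041025, i.e. 4.1025%.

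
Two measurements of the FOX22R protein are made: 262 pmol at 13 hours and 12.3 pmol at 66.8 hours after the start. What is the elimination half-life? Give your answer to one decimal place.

12.2 hours

Over Δt = 66.8 − 13 = 53.8 hours, the level fell by a factor of 262/12.3 ≈ 21.301.
n = log₂(21.301) ≈ 4.4128 half-lives, so t½ = 53.8/4.4128 ≈ 12.192 hours.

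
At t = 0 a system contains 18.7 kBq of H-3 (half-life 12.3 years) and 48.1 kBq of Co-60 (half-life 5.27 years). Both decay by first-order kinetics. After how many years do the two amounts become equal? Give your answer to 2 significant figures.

13 years

Set 18.7·(1/2)^(t/12.3) = 48.1·(1/2)^(t/5.27).
Taking log₂: log₂(18.7/48.1) = t·(1/12.3 − 1/5.27).
log₂(0.38877) = -1.363; 1/12.3 − 1/5.27 = -0.10845.
t = -1.363 / -0.10845 ≈ 12.568 years.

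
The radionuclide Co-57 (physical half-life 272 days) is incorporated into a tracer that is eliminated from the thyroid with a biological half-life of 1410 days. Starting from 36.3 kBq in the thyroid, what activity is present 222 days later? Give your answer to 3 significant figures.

1/t_eff = 1/t_phys + 1/t_biol = 1/272 + 1/1410 = 0.0043857 per day.
t_eff = 272 × 1410 / (272 + 1410) ≈ 228.01 days.
Remaining = 36.3 × (1/2)^(222/228.01) = 36.3 × (1/2)^0.97362 ≈ 18.485 kBq.

18.5 kBq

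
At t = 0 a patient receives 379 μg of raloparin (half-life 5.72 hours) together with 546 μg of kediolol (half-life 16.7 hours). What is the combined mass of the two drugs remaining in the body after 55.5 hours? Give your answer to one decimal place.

raloparin: 379 × (1/2)^(55.5/5.72) = 379 × (1/2)^9.7028 ≈ 0.45479 μg.
kediolol: 546 × (1/2)^(55.5/16.7) = 546 × (1/2)^3.3234 ≈ 54.546 μg.
Total = 0.45479 + 54.546 ≈ 55.001 μg.

55.0 μg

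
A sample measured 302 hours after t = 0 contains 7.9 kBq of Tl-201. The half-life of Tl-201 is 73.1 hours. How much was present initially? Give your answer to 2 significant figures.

Number of half-lives elapsed: n = 302/73.1 ≈ 4.1313.
A₀ = A × 2^n = 7.9 × 2^4.1313 = 7.9 × 17.525 ≈ 138.45 kBq.

140 kBq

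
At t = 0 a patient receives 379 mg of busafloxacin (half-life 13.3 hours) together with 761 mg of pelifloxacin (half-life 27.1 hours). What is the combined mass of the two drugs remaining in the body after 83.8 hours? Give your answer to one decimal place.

busafloxacin: 379 × (1/2)^(83.8/13.3) = 379 × (1/2)^6.3008 ≈ 4.8076 mg.
pelifloxacin: 761 × (1/2)^(83.8/27.1) = 761 × (1/2)^3.0923 ≈ 89.233 mg.
Total = 4.8076 + 89.233 ≈ 94.04 mg.

94.0 mg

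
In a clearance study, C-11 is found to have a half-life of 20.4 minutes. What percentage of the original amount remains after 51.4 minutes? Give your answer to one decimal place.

17.4%

n = 51.4/20.4 ≈ 2.5196 half-lives.
Fraction remaining = (1/2)^2.5196 ≈ 0.17439, i.e. 17.439%.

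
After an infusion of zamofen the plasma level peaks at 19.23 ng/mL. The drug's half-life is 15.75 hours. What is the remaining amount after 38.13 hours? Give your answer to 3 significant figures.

3.59 ng/mL

Number of half-lives: n = 38.13/15.75 ≈ 2.421.
Remaining = 19.23 × (1/2)^2.421 = 19.23 × 0.18673 ≈ 3.5909 ng/mL.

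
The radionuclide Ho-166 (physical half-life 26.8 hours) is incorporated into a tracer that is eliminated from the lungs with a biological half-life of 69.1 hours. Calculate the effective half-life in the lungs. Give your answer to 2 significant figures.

19 hours

1/t_eff = 1/t_phys + 1/t_biol = 1/26.8 + 1/69.1 = 0.051785 per hour.
t_eff = 26.8 × 69.1 / (26.8 + 69.1) ≈ 19.311 hours.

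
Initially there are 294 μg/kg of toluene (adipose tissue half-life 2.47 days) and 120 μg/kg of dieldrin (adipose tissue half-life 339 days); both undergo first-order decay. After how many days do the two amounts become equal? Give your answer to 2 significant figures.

Set 294·(1/2)^(t/2.47) = 120·(1/2)^(t/339).
Taking log₂: log₂(294/120) = t·(1/2.47 − 1/339).
log₂(2.45) = 1.2928; 1/2.47 − 1/339 = 0.40191.
t = 1.2928 / 0.40191 ≈ 3.2166 days.

3.2 days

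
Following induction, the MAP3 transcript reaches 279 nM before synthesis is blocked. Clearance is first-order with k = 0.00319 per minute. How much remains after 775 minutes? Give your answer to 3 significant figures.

23.5 nM

t½ = ln 2 / k = 0.69315 / 0.00319 ≈ 217.29 minutes.
Number of half-lives: n = 775/217.29 ≈ 3.5667.
Remaining = 279 × (1/2)^3.5667 = 279 × 0.084395 ≈ 23.546 nM.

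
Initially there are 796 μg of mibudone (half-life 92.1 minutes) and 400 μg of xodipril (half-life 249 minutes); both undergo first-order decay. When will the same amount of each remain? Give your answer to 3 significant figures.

Set 796·(1/2)^(t/92.1) = 400·(1/2)^(t/249).
Taking log₂: log₂(796/400) = t·(1/92.1 − 1/249).
log₂(1.99) = 0.99277; 1/92.1 − 1/249 = 0.0068417.
t = 0.99277 / 0.0068417 ≈ 145.11 minutes.

145 minutes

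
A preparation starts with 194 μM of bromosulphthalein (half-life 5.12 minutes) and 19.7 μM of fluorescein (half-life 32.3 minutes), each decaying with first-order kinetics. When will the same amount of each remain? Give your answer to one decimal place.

Set 194·(1/2)^(t/5.12) = 19.7·(1/2)^(t/32.3).
Taking log₂: log₂(194/19.7) = t·(1/5.12 − 1/32.3).
log₂(9.8477) = 3.2998; 1/5.12 − 1/32.3 = 0.16435.
t = 3.2998 / 0.16435 ≈ 20.077 minutes.

20.1 minutes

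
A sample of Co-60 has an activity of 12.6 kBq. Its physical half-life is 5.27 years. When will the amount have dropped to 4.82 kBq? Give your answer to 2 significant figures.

Fraction remaining = 4.82/12.6 ≈ 0.38254.
n = log₂(12.6/4.82) = ln(2.6141)/ln 2 ≈ 1.3863 half-lives.
t = n × t½ = 1.3863 × 5.27 ≈ 7.3059 years.

7.3 years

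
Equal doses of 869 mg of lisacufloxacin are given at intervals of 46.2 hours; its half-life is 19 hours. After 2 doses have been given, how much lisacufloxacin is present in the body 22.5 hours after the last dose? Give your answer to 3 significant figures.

453 mg

The 2 doses were given 68.7, 22.5 hours ago.
Total = 869·(1/2)^(68.7/19) + 869·(1/2)^(22.5/19)
      = 70.886 + 382.42 ≈ 453.3 mg.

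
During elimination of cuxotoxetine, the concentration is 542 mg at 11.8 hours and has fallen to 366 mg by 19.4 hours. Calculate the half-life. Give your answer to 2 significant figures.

Over Δt = 19.4 − 11.8 = 7.6 hours, the level fell by a factor of 542/366 ≈ 1.4809.
n = log₂(1.4809) ≈ 0.56645 half-lives, so t½ = 7.6/0.56645 ≈ 13.417 hours.

13 hours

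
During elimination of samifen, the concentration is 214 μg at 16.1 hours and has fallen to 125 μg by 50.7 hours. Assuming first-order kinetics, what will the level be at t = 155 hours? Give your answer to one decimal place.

Over Δt = 50.7 − 16.1 = 34.6 hours, the level fell by a factor of 214/125 ≈ 1.712.
n = log₂(1.712) ≈ 0.77568 half-lives, so t½ = 34.6/0.77568 ≈ 44.606 hours.
From t = 50.7 to t = 155: 125 × (1/2)^((155−50.7)/44.606) ≈ 24.719 μg.

24.7 μg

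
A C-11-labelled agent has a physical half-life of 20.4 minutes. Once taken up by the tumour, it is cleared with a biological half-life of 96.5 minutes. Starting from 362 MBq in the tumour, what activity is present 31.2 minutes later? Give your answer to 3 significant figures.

1/t_eff = 1/t_phys + 1/t_biol = 1/20.4 + 1/96.5 = 0.059382 per minute.
t_eff = 20.4 × 96.5 / (20.4 + 96.5) ≈ 16.84 minutes.
Remaining = 362 × (1/2)^(31.2/16.84) = 362 × (1/2)^1.8527 ≈ 100.23 MBq.

100 MBq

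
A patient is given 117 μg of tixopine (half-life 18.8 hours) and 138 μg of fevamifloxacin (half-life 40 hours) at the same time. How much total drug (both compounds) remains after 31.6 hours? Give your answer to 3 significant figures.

116 μg

tixopine: 117 × (1/2)^(31.6/18.8) = 117 × (1/2)^1.6809 ≈ 36.492 μg.
fevamifloxacin: 138 × (1/2)^(31.6/40) = 138 × (1/2)^0.79 ≈ 79.811 μg.
Total = 36.492 + 79.811 ≈ 116.3 μg.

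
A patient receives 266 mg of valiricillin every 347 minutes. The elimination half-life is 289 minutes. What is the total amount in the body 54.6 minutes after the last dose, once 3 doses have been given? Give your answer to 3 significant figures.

The 3 doses were given 748.6, 401.6, 54.6 minutes ago.
Total = 266·(1/2)^(748.6/289) + 266·(1/2)^(401.6/289) + 266·(1/2)^(54.6/289)
      = 44.169 + 101.52 + 233.35 ≈ 379.04 mg.

379 mg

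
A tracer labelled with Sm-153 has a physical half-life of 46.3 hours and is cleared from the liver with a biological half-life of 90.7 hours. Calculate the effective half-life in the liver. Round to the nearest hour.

1/t_eff = 1/t_phys + 1/t_biol = 1/46.3 + 1/90.7 = 0.032624 per hour.
t_eff = 46.3 × 90.7 / (46.3 + 90.7) ≈ 30.653 hours.

31 hours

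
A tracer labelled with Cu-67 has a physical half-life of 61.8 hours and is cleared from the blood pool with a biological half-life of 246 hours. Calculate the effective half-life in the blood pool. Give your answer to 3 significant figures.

49.4 hours

1/t_eff = 1/t_phys + 1/t_biol = 1/61.8 + 1/246 = 0.020246 per hour.
t_eff = 61.8 × 246 / (61.8 + 246) ≈ 49.392 hours.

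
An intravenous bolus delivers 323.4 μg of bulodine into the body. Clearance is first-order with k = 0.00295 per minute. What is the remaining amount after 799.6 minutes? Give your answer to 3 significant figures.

30.6 μg

t½ = ln 2 / k = 0.69315 / 0.00295 ≈ 234.97 minutes.
Number of half-lives: n = 799.6/234.97 ≈ 3.4031.
Remaining = 323.4 × (1/2)^3.4031 = 323.4 × 0.094532 ≈ 30.572 μg.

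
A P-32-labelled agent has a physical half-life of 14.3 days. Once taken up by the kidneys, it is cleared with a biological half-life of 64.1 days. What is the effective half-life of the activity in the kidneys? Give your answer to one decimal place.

1/t_eff = 1/t_phys + 1/t_biol = 1/14.3 + 1/64.1 = 0.085531 per day.
t_eff = 14.3 × 64.1 / (14.3 + 64.1) ≈ 11.692 days.

11.7 days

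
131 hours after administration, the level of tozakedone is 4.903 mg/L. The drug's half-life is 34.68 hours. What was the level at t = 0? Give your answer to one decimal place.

67.2 mg/L

Number of half-lives elapsed: n = 131/34.68 ≈ 3.7774.
A₀ = A × 2^n = 4.903 × 2^3.7774 = 4.903 × 13.712 ≈ 67.231 mg/L.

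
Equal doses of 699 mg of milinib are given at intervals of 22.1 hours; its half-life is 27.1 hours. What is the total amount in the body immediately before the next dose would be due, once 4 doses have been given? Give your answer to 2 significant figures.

820 mg

The 4 doses were given 88.4, 66.3, 44.2, 22.1 hours ago.
Total = 699·(1/2)^(88.4/27.1) + 699·(1/2)^(66.3/27.1) + 699·(1/2)^(44.2/27.1) + 699·(1/2)^(22.1/27.1)
      = 72.865 + 128.24 + 225.68 + 397.18 ≈ 823.96 mg.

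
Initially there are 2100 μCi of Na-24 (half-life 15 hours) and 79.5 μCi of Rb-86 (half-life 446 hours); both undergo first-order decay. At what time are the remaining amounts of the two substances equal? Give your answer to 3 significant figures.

Set 2100·(1/2)^(t/15) = 79.5·(1/2)^(t/446).
Taking log₂: log₂(2100/79.5) = t·(1/15 − 1/446).
log₂(26.415) = 4.7233; 1/15 − 1/446 = 0.064425.
t = 4.7233 / 0.064425 ≈ 73.315 hours.

73.3 hours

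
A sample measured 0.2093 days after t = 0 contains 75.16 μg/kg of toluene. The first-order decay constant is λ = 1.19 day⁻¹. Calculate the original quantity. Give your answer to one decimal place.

96.4 μg/kg

t½ = ln 2 / λ = 0.69315 / 1.19 ≈ 0.58248 days.
Number of half-lives elapsed: n = 0.2093/0.58248 ≈ 0.35933.
A₀ = A × 2^n = 75.16 × 2^0.35933 = 75.16 × 1.2828 ≈ 96.417 μg/kg.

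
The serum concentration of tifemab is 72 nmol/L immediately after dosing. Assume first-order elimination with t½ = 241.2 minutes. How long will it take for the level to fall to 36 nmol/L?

241.2 minutes

36/72 = 1/2, so 1 half-life has elapsed.
t = 1 × 241.2 = 241.2 minutes.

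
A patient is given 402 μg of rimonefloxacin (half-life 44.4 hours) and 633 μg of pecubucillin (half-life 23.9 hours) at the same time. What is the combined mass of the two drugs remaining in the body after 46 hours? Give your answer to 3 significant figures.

rimonefloxacin: 402 × (1/2)^(46/44.4) = 402 × (1/2)^1.036 ≈ 196.04 μg.
pecubucillin: 633 × (1/2)^(46/23.9) = 633 × (1/2)^1.9247 ≈ 166.73 μg.
Total = 196.04 + 166.73 ≈ 362.77 μg.

363 μg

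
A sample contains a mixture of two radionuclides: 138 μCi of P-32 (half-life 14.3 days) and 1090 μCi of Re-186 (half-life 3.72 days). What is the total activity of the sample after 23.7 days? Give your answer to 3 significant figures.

56.9 μCi

P-32: 138 × (1/2)^(23.7/14.3) = 138 × (1/2)^1.6573 ≈ 43.749 μCi.
Re-186: 1090 × (1/2)^(23.7/3.72) = 1090 × (1/2)^6.371 ≈ 13.17 μCi.
Total = 43.749 + 13.17 ≈ 56.919 μCi.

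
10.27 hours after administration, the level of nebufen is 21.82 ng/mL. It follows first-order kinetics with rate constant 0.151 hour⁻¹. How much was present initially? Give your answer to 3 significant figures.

t½ = ln 2 / λ = 0.69315 / 0.151 ≈ 4.5904 hours.
Number of half-lives elapsed: n = 10.27/4.5904 ≈ 2.2373.
A₀ = A × 2^n = 21.82 × 2^2.2373 = 21.82 × 4.7151 ≈ 102.88 ng/mL.

103 ng/mL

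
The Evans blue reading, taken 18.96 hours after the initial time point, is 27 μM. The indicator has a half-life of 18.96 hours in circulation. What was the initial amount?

Number of half-lives elapsed: n = 18.96/18.96 ≈ 1.
A₀ = A × 2^n = 27 × 2^1 = 27 × 2 ≈ 54 μM.

54 μM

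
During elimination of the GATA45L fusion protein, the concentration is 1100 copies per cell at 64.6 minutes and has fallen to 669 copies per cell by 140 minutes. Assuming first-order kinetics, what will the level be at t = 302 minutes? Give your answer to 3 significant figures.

230 copies per cell

Over Δt = 140 − 64.6 = 75.4 minutes, the level fell by a factor of 1100/669 ≈ 1.6442.
n = log₂(1.6442) ≈ 0.71743 half-lives, so t½ = 75.4/0.71743 ≈ 105.1 minutes.
From t = 140 to t = 302: 669 × (1/2)^((302−140)/105.1) ≈ 229.83 copies per cell.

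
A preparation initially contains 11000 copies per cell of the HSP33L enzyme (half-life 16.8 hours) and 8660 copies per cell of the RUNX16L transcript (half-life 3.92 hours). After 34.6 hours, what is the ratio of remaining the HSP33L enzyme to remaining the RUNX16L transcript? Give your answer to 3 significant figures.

HSP33L enzyme: 11000 × (1/2)^(34.6/16.8) = 11000 × (1/2)^2.0595 ≈ 2638.8 copies per cell.
RUNX16L transcript: 8660 × (1/2)^(34.6/3.92) = 8660 × (1/2)^8.8265 ≈ 19.075 copies per cell.
Ratio ≈ 2638.8 / 19.075 ≈ 138.34.

138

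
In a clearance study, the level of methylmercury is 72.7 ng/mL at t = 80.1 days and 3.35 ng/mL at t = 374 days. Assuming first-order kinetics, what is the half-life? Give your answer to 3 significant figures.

Over Δt = 374 − 80.1 = 293.9 days, the level fell by a factor of 72.7/3.35 ≈ 21.701.
n = log₂(21.701) ≈ 4.4397 half-lives, so t½ = 293.9/4.4397 ≈ 66.198 days.

66.2 days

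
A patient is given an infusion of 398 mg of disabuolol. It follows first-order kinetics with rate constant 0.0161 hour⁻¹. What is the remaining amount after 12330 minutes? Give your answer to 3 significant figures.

t½ = ln 2 / λ = 0.69315 / 0.0161 ≈ 43.053 hours.
Convert the elapsed time: 12330 minutes = 205.5 hours.
Number of half-lives: n = 205.5/43.053 ≈ 4.7732.
Remaining = 398 × (1/2)^4.7732 = 398 × 0.036569 ≈ 14.555 mg.

14.6 mg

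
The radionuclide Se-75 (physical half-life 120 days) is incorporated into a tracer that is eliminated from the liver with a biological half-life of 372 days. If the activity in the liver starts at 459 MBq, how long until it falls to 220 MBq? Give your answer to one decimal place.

1/t_eff = 1/t_phys + 1/t_biol = 1/120 + 1/372 = 0.011022 per day.
t_eff = 120 × 372 / (120 + 372) ≈ 90.732 days.
n = log₂(459/220) ≈ 1.061; t = 1.061 × 90.732 ≈ 96.265 days.

96.3 days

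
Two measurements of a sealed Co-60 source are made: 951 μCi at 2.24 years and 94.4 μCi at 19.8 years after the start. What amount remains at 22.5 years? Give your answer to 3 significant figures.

66.2 μCi

Over Δt = 19.8 − 2.24 = 17.56 years, the level fell by a factor of 951/94.4 ≈ 10.074.
n = log₂(10.074) ≈ 3.3326 half-lives, so t½ = 17.56/3.3326 ≈ 5.2692 years.
From t = 19.8 to t = 22.5: 94.4 × (1/2)^((22.5−19.8)/5.2692) ≈ 66.179 μCi.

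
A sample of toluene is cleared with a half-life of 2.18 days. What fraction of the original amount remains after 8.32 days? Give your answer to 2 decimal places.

0.07

n = 8.32/2.18 ≈ 3.8165 half-lives.
Fraction remaining = (1/2)^3.8165 ≈ 0.070977.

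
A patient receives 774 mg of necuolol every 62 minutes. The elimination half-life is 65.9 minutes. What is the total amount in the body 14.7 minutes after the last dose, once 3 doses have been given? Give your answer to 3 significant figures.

1190 mg

The 3 doses were given 138.7, 76.7, 14.7 minutes ago.
Total = 774·(1/2)^(138.7/65.9) + 774·(1/2)^(76.7/65.9) + 774·(1/2)^(14.7/65.9)
      = 179.95 + 345.44 + 663.12 ≈ 1188.5 mg.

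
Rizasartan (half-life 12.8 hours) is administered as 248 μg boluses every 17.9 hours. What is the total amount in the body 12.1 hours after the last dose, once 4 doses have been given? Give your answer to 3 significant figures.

203 μg

The 4 doses were given 65.8, 47.9, 30, 12.1 hours ago.
Total = 248·(1/2)^(65.8/12.8) + 248·(1/2)^(47.9/12.8) + 248·(1/2)^(30/12.8) + 248·(1/2)^(12.1/12.8)
      = 7.0302 + 18.533 + 48.855 + 128.79 ≈ 203.21 μg.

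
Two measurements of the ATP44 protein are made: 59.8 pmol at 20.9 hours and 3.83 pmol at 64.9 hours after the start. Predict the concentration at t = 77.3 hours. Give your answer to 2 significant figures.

1.8 pmol

Over Δt = 64.9 − 20.9 = 44 hours, the level fell by a factor of 59.8/3.83 ≈ 15.614.
n = log₂(15.614) ≈ 3.9647 half-lives, so t½ = 44/3.9647 ≈ 11.098 hours.
From t = 64.9 to t = 77.3: 3.83 × (1/2)^((77.3−64.9)/11.098) ≈ 1.7654 pmol.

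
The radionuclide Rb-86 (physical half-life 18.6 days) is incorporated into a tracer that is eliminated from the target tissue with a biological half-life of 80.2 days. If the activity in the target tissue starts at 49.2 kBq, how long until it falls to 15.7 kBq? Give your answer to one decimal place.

1/t_eff = 1/t_phys + 1/t_biol = 1/18.6 + 1/80.2 = 0.066232 per day.
t_eff = 18.6 × 80.2 / (18.6 + 80.2) ≈ 15.098 days.
n = log₂(49.2/15.7) ≈ 1.6479; t = 1.6479 × 15.098 ≈ 24.881 days.

24.9 days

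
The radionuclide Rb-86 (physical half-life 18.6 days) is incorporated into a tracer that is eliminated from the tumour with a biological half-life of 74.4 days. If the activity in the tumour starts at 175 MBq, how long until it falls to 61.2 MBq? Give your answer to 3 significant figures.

22.6 days

1/t_eff = 1/t_phys + 1/t_biol = 1/18.6 + 1/74.4 = 0.067204 per day.
t_eff = 18.6 × 74.4 / (18.6 + 74.4) ≈ 14.88 days.
n = log₂(175/61.2) ≈ 1.5158; t = 1.5158 × 14.88 ≈ 22.554 days.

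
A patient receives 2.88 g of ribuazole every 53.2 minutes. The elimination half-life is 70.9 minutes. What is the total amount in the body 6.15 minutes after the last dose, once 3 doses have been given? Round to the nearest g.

5 g

The 3 doses were given 112.55, 59.35, 6.15 minutes ago.
Total = 2.88·(1/2)^(112.55/70.9) + 2.88·(1/2)^(59.35/70.9) + 2.88·(1/2)^(6.15/70.9)
      = 0.95835 + 1.6121 + 2.7119 ≈ 5.2824 g.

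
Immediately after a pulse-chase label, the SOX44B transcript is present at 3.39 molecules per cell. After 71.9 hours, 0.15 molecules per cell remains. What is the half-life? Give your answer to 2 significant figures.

A/A₀ = 0.15/3.39 ≈ 0.044248.
n = log₂(22.6) ≈ 4.4983 half-lives elapsed in 71.9 hours.
t½ = 71.9/4.4983 ≈ 15.984 hours.

16 hours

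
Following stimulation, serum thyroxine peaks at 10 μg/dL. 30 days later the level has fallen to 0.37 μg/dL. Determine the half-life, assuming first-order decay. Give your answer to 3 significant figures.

6.31 days

A/A₀ = 0.37/10 ≈ 0.037.
n = log₂(27.027) ≈ 4.7563 half-lives elapsed in 30 days.
t½ = 30/4.7563 ≈ 6.3074 days.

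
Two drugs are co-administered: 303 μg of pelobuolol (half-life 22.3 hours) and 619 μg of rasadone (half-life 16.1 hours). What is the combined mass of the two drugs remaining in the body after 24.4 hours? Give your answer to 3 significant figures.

pelobuolol: 303 × (1/2)^(24.4/22.3) = 303 × (1/2)^1.0942 ≈ 141.93 μg.
rasadone: 619 × (1/2)^(24.4/16.1) = 619 × (1/2)^1.5155 ≈ 216.51 μg.
Total = 141.93 + 216.51 ≈ 358.43 μg.

358 μg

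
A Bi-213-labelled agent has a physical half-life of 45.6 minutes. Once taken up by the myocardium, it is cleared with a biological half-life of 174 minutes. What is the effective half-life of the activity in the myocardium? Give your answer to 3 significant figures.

1/t_eff = 1/t_phys + 1/t_biol = 1/45.6 + 1/174 = 0.027677 per minute.
t_eff = 45.6 × 174 / (45.6 + 174) ≈ 36.131 minutes.

36.1 minutes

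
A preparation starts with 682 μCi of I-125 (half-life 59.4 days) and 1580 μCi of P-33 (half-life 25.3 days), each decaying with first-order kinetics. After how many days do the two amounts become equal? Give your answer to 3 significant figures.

53.4 days

Set 682·(1/2)^(t/59.4) = 1580·(1/2)^(t/25.3).
Taking log₂: log₂(682/1580) = t·(1/59.4 − 1/25.3).
log₂(0.43165) = -1.2121; 1/59.4 − 1/25.3 = -0.022691.
t = -1.2121 / -0.022691 ≈ 53.418 days.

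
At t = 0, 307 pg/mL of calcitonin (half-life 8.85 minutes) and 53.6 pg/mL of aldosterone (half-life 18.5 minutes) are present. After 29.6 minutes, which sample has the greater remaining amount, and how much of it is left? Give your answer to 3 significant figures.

calcitonin, 30.2 pg/mL

calcitonin: 307 × (1/2)^3.3446 ≈ 30.221 pg/mL.
aldosterone: 53.6 × (1/2)^1.6 ≈ 17.681 pg/mL.
Calcitonin has more remaining, at ≈ 30.221 pg/mL.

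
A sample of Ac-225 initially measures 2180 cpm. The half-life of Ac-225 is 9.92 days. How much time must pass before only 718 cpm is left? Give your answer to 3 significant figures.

15.9 days

Fraction remaining = 718/2180 ≈ 0.32936.
n = log₂(2180/718) = ln(3.0362)/ln 2 ≈ 1.6023 half-lives.
t = n × t½ = 1.6023 × 9.92 ≈ 15.895 days.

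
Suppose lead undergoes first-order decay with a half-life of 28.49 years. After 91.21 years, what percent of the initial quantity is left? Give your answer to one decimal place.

n = 91.21/28.49 ≈ 3.2015 half-lives.
Fraction remaining = (1/2)^3.2015 ≈ 0.10871, i.e. 10.871%.

10.9%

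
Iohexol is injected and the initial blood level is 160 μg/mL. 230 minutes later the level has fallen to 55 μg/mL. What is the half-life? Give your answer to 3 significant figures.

149 minutes

A/A₀ = 55/160 ≈ 0.34375.
n = log₂(2.9091) ≈ 1.5406 half-lives elapsed in 230 minutes.
t½ = 230/1.5406 ≈ 149.3 minutes.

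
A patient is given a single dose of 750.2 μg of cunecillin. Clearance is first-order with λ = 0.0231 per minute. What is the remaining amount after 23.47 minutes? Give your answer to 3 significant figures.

436 μg

t½ = ln 2 / λ = 0.69315 / 0.0231 ≈ 30.006 minutes.
Number of half-lives: n = 23.47/30.006 ≈ 0.78217.
Remaining = 750.2 × (1/2)^0.78217 = 750.2 × 0.58149 ≈ 436.24 μg.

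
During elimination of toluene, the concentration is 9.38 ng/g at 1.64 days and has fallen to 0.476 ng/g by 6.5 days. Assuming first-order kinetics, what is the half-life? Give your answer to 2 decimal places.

Over Δt = 6.5 − 1.64 = 4.86 days, the level fell by a factor of 9.38/0.476 ≈ 19.706.
n = log₂(19.706) ≈ 4.3006 half-lives, so t½ = 4.86/4.3006 ≈ 1.1301 days.

1.13 days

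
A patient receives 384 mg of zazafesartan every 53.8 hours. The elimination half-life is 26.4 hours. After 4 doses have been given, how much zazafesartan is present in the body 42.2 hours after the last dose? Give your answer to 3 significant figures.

The 4 doses were given 203.6, 149.8, 96, 42.2 hours ago.
Total = 384·(1/2)^(203.6/26.4) + 384·(1/2)^(149.8/26.4) + 384·(1/2)^(96/26.4) + 384·(1/2)^(42.2/26.4)
      = 1.8313 + 7.5199 + 30.88 + 126.81 ≈ 167.04 mg.

167 mg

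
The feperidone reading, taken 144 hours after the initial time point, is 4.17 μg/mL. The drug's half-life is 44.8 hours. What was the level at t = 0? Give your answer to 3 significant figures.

38.7 μg/mL

Number of half-lives elapsed: n = 144/44.8 ≈ 3.2143.
A₀ = A × 2^n = 4.17 × 2^3.2143 = 4.17 × 9.281 ≈ 38.702 μg/mL.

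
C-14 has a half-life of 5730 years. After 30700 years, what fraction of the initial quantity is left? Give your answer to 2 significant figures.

n = 30700/5730 ≈ 5.3578 half-lives.
Fraction remaining = (1/2)^5.3578 ≈ 0.024387.

0.024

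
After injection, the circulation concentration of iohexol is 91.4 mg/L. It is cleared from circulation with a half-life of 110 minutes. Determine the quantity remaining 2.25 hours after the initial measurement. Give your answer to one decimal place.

39.0 mg/L

Convert the elapsed time: 2.25 hours = 135 minutes.
Number of half-lives: n = 135/110 ≈ 1.2273.
Remaining = 91.4 × (1/2)^1.2273 = 91.4 × 0.42712 ≈ 39.039 mg/L.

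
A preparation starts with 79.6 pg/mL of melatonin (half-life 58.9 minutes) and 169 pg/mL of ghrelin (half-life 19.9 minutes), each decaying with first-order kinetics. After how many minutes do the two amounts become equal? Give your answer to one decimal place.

Set 79.6·(1/2)^(t/58.9) = 169·(1/2)^(t/19.9).
Taking log₂: log₂(79.6/169) = t·(1/58.9 − 1/19.9).
log₂(0.47101) = -1.0862; 1/58.9 − 1/19.9 = -0.033273.
t = -1.0862 / -0.033273 ≈ 32.644 minutes.

32.6 minutes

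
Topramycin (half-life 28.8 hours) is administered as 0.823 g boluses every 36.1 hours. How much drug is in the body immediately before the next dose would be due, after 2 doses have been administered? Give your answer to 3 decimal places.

The 2 doses were given 72.2, 36.1 hours ago.
Total = 0.823·(1/2)^(72.2/28.8) + 0.823·(1/2)^(36.1/28.8)
      = 0.14479 + 0.3452 ≈ 0.48999 g.

0.490 g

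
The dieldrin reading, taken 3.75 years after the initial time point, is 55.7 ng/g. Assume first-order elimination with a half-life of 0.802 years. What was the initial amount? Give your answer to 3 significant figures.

Number of half-lives elapsed: n = 3.75/0.802 ≈ 4.6758.
A₀ = A × 2^n = 55.7 × 2^4.6758 = 55.7 × 25.56 ≈ 1423.7 ng/g.

1420 ng/g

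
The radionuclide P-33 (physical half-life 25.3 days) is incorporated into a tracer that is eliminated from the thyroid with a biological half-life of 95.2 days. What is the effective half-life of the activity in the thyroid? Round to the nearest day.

1/t_eff = 1/t_phys + 1/t_biol = 1/25.3 + 1/95.2 = 0.05003 per day.
t_eff = 25.3 × 95.2 / (25.3 + 95.2) ≈ 19.988 days.

20 days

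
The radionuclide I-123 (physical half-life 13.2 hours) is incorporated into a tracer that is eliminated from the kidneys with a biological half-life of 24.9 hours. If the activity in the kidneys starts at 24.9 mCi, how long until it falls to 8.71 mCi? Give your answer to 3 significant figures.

1/t_eff = 1/t_phys + 1/t_biol = 1/13.2 + 1/24.9 = 0.11592 per hour.
t_eff = 13.2 × 24.9 / (13.2 + 24.9) ≈ 8.6268 hours.
n = log₂(24.9/8.71) ≈ 1.5154; t = 1.5154 × 8.6268 ≈ 13.073 hours.

13.1 hours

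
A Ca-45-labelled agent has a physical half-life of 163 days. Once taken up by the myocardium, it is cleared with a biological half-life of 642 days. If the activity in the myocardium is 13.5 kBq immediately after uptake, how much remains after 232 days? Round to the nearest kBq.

1/t_eff = 1/t_phys + 1/t_biol = 1/163 + 1/642 = 0.0076926 per day.
t_eff = 163 × 642 / (163 + 642) ≈ 130 days.
Remaining = 13.5 × (1/2)^(232/130) = 13.5 × (1/2)^1.7847 ≈ 3.9182 kBq.

4 kBq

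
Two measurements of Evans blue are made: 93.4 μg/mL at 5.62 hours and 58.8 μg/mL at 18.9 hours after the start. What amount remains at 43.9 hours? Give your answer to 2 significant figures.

Over Δt = 18.9 − 5.62 = 13.28 hours, the level fell by a factor of 93.4/58.8 ≈ 1.5884.
n = log₂(1.5884) ≈ 0.66761 half-lives, so t½ = 13.28/0.66761 ≈ 19.892 hours.
From t = 18.9 to t = 43.9: 58.8 × (1/2)^((43.9−18.9)/19.892) ≈ 24.606 μg/mL.

25 μg/mL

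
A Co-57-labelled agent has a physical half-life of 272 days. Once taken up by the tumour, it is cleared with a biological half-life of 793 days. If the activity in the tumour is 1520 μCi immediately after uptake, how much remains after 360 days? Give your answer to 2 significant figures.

1/t_eff = 1/t_phys + 1/t_biol = 1/272 + 1/793 = 0.0049375 per day.
t_eff = 272 × 793 / (272 + 793) ≈ 202.53 days.
Remaining = 1520 × (1/2)^(360/202.53) = 1520 × (1/2)^1.7775 ≈ 443.37 μCi.

440 μCi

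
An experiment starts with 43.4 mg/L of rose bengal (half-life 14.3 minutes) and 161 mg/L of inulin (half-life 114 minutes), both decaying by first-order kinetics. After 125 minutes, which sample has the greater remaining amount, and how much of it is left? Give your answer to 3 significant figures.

inulin, 75.3 mg/L

rose bengal: 43.4 × (1/2)^8.7413 ≈ 0.10142 mg/L.
inulin: 161 × (1/2)^1.0965 ≈ 75.292 mg/L.
Inulin has more remaining, at ≈ 75.292 mg/L.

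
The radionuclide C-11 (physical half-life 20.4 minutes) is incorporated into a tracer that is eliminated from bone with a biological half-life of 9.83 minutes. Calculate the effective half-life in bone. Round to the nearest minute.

1/t_eff = 1/t_phys + 1/t_biol = 1/20.4 + 1/9.83 = 0.15075 per minute.
t_eff = 20.4 × 9.83 / (20.4 + 9.83) ≈ 6.6335 minutes.

7 minutes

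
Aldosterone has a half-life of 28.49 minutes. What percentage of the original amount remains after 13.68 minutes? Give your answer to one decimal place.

71.7%

n = 13.68/28.49 ≈ 0.48017 half-lives.
Fraction remaining = (1/2)^0.48017 ≈ 0.71689, i.e. 71.689%.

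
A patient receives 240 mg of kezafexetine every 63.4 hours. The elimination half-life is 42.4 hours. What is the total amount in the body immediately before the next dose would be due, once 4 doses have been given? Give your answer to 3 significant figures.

130 mg

The 4 doses were given 253.6, 190.2, 126.8, 63.4 hours ago.
Total = 240·(1/2)^(253.6/42.4) + 240·(1/2)^(190.2/42.4) + 240·(1/2)^(126.8/42.4) + 240·(1/2)^(63.4/42.4)
      = 3.7994 + 10.711 + 30.197 + 85.131 ≈ 129.84 mg.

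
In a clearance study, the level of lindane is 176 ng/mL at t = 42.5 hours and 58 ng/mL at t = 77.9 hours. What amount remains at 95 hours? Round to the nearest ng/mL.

34 ng/mL

Over Δt = 77.9 − 42.5 = 35.4 hours, the level fell by a factor of 176/58 ≈ 3.0345.
n = log₂(3.0345) ≈ 1.6015 half-lives, so t½ = 35.4/1.6015 ≈ 22.105 hours.
From t = 77.9 to t = 95: 58 × (1/2)^((95−77.9)/22.105) ≈ 33.928 ng/mL.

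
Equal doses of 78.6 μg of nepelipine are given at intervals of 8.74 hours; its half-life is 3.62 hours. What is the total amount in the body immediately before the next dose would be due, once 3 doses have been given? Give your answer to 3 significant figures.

18.0 μg

The 3 doses were given 26.22, 17.48, 8.74 hours ago.
Total = 78.6·(1/2)^(26.22/3.62) + 78.6·(1/2)^(17.48/3.62) + 78.6·(1/2)^(8.74/3.62)
      = 0.51884 + 2.7659 + 14.744 ≈ 18.029 μg.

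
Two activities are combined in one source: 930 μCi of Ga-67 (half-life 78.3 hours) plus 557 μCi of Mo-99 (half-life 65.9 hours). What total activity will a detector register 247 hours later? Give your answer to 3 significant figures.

146 μCi

Ga-67: 930 × (1/2)^(247/78.3) = 930 × (1/2)^3.1545 ≈ 104.44 μCi.
Mo-99: 557 × (1/2)^(247/65.9) = 557 × (1/2)^3.7481 ≈ 41.454 μCi.
Total = 104.44 + 41.454 ≈ 145.9 μCi.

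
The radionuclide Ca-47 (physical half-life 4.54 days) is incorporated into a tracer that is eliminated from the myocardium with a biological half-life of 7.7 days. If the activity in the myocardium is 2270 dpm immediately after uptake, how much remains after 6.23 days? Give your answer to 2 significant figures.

1/t_eff = 1/t_phys + 1/t_biol = 1/4.54 + 1/7.7 = 0.35013 per day.
t_eff = 4.54 × 7.7 / (4.54 + 7.7) ≈ 2.856 days.
Remaining = 2270 × (1/2)^(6.23/2.856) = 2270 × (1/2)^2.1813 ≈ 500.47 dpm.

500 dpm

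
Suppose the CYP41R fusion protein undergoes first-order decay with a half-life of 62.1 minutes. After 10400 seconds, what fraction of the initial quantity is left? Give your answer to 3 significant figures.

10400 seconds = 173.333 minutes.
n = 173.333/62.1 ≈ 2.7912 half-lives.
Fraction remaining = (1/2)^2.7912 ≈ 0.14447.

0.144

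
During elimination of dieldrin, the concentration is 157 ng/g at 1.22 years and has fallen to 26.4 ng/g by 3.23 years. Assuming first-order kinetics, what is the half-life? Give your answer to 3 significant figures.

Over Δt = 3.23 − 1.22 = 2.01 years, the level fell by a factor of 157/26.4 ≈ 5.947.
n = log₂(5.947) ≈ 2.5722 half-lives, so t½ = 2.01/2.5722 ≈ 0.78145 years.

0.781 years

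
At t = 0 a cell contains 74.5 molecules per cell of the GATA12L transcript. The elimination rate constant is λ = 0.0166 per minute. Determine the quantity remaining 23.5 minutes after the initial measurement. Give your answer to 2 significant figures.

t½ = ln 2 / λ = 0.69315 / 0.0166 ≈ 41.756 minutes.
Number of half-lives: n = 23.5/41.756 ≈ 0.5628.
Remaining = 74.5 × (1/2)^0.5628 = 74.5 × 0.67699 ≈ 50.436 molecules per cell.

50 molecules per cell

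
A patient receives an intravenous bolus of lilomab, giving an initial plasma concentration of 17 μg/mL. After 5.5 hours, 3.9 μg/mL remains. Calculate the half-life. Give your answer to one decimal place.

2.6 hours

A/A₀ = 3.9/17 ≈ 0.22941.
n = log₂(4.359) ≈ 2.124 half-lives elapsed in 5.5 hours.
t½ = 5.5/2.124 ≈ 2.5895 hours.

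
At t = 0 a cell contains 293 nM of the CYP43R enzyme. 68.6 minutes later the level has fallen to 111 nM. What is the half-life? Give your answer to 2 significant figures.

49 minutes

A/A₀ = 111/293 ≈ 0.37884.
n = log₂(2.6396) ≈ 1.4003 half-lives elapsed in 68.6 minutes.
t½ = 68.6/1.4003 ≈ 48.988 minutes.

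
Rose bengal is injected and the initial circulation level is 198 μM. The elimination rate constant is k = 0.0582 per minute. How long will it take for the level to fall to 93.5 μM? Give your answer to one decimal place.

12.9 minutes

t½ = ln 2 / k = 0.69315 / 0.0582 ≈ 11.91 minutes.
Fraction remaining = 93.5/198 ≈ 0.47222.
n = log₂(198/93.5) = ln(2.1176)/ln 2 ≈ 1.0825 half-lives.
t = n × t½ = 1.0825 × 11.91 ≈ 12.892 minutes.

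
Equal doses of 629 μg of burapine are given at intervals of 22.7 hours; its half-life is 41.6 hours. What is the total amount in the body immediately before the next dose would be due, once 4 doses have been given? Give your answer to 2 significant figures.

1100 μg

The 4 doses were given 90.8, 68.1, 45.4, 22.7 hours ago.
Total = 629·(1/2)^(90.8/41.6) + 629·(1/2)^(68.1/41.6) + 629·(1/2)^(45.4/41.6) + 629·(1/2)^(22.7/41.6)
      = 138.55 + 202.24 + 295.2 + 430.91 ≈ 1066.9 μg.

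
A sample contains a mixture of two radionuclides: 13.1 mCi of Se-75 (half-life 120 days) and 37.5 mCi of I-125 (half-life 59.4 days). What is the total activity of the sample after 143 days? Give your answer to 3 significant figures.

Se-75: 13.1 × (1/2)^(143/120) = 13.1 × (1/2)^1.1917 ≈ 5.7351 mCi.
I-125: 37.5 × (1/2)^(143/59.4) = 37.5 × (1/2)^2.4074 ≈ 7.0685 mCi.
Total = 5.7351 + 7.0685 ≈ 12.804 mCi.

12.8 mCi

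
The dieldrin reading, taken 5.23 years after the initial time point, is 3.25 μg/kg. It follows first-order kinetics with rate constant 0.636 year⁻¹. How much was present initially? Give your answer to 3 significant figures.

90.5 μg/kg

t½ = ln 2 / k = 0.69315 / 0.636 ≈ 1.0899 years.
Number of half-lives elapsed: n = 5.23/1.0899 ≈ 4.7988.
A₀ = A × 2^n = 3.25 × 2^4.7988 = 3.25 × 27.835 ≈ 90.462 μg/kg.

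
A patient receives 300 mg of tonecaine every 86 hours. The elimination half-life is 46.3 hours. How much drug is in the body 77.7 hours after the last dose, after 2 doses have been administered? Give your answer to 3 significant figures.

120 mg

The 2 doses were given 163.7, 77.7 hours ago.
Total = 300·(1/2)^(163.7/46.3) + 300·(1/2)^(77.7/46.3)
      = 25.87 + 93.743 ≈ 119.61 mg.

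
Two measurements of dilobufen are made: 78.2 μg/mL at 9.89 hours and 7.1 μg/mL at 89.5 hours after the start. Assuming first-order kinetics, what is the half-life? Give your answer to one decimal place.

23.0 hours

Over Δt = 89.5 − 9.89 = 79.61 hours, the level fell by a factor of 78.2/7.1 ≈ 11.014.
n = log₂(11.014) ≈ 3.4613 half-lives, so t½ = 79.61/3.4613 ≈ 23 hours.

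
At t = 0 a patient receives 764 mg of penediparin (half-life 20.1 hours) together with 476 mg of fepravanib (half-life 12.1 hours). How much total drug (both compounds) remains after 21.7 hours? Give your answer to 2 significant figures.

500 mg

penediparin: 764 × (1/2)^(21.7/20.1) = 764 × (1/2)^1.0796 ≈ 361.49 mg.
fepravanib: 476 × (1/2)^(21.7/12.1) = 476 × (1/2)^1.7934 ≈ 137.32 mg.
Total = 361.49 + 137.32 ≈ 498.82 mg.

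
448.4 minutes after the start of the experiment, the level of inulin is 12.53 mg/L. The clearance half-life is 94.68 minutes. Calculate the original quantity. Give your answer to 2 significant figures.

Number of half-lives elapsed: n = 448.4/94.68 ≈ 4.736.
A₀ = A × 2^n = 12.53 × 2^4.736 = 12.53 × 26.648 ≈ 333.9 mg/L.

330 mg/L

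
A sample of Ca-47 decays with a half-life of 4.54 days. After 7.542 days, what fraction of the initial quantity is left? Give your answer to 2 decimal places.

n = 7.542/4.54 ≈ 1.6612 half-lives.
Fraction remaining = (1/2)^1.6612 ≈ 0.31617.

0.32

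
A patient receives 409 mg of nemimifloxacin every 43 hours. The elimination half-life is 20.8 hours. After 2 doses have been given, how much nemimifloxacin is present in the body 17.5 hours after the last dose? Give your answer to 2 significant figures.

The 2 doses were given 60.5, 17.5 hours ago.
Total = 409·(1/2)^(60.5/20.8) + 409·(1/2)^(17.5/20.8)
      = 54.467 + 228.27 ≈ 282.74 mg.

280 mg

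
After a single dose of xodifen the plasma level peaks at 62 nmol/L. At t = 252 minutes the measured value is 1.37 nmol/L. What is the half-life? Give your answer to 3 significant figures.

A/A₀ = 1.37/62 ≈ 0.022097.
n = log₂(45.255) ≈ 5.5 half-lives elapsed in 252 minutes.
t½ = 252/5.5 ≈ 45.818 minutes.

45.8 minutes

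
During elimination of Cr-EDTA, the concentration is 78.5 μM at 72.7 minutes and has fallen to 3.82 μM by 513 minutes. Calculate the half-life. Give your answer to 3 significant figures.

101 minutes

Over Δt = 513 − 72.7 = 440.3 minutes, the level fell by a factor of 78.5/3.82 ≈ 20.55.
n = log₂(20.55) ≈ 4.361 half-lives, so t½ = 440.3/4.361 ≈ 100.96 minutes.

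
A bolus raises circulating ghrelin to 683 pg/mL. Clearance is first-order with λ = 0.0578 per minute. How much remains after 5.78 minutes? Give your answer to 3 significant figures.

t½ = ln 2 / λ = 0.69315 / 0.0578 ≈ 11.992 minutes.
Number of half-lives: n = 5.78/11.992 ≈ 0.48198.
Remaining = 683 × (1/2)^0.48198 = 683 × 0.71599 ≈ 489.02 pg/mL.

489 pg/mL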